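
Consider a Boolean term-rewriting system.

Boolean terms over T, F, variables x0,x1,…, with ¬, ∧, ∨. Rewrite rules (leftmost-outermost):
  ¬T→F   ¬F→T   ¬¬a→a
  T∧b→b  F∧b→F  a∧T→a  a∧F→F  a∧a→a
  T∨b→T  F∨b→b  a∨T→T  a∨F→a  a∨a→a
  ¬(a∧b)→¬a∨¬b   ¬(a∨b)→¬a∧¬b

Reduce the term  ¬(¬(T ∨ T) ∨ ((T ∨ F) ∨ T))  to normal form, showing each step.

  start: ¬(¬(T ∨ T) ∨ ((T ∨ F) ∨ T))
  [1] ¬¬(T ∨ T) ∧ ¬((T ∨ F) ∨ T)
  [2] (T ∨ T) ∧ ¬((T ∨ F) ∨ T)
  [3] T ∧ ¬((T ∨ F) ∨ T)
  [4] ¬((T ∨ F) ∨ T)
  [5] ¬(T ∨ F) ∧ ¬T
  [6] (¬T ∧ ¬F) ∧ ¬T
  [7] (F ∧ ¬F) ∧ ¬T
  [8] F ∧ ¬T
  [9] F

Answer: normal form = F  (in 9 steps)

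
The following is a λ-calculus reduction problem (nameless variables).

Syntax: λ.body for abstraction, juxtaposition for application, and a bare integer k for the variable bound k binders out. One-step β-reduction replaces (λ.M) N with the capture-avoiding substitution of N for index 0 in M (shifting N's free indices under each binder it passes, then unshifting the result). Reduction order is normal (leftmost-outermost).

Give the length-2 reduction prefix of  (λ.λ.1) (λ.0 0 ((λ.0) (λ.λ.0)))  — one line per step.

  start: (λ.λ.1) (λ.0 0 ((λ.0) (λ.λ.0)))
  [1] λ.λ.0 0 ((λ.0) (λ.λ.0))
  [2] λ.λ.0 0 (λ.λ.0)

Answer: after 2 steps: λ.λ.0 0 (λ.λ.0)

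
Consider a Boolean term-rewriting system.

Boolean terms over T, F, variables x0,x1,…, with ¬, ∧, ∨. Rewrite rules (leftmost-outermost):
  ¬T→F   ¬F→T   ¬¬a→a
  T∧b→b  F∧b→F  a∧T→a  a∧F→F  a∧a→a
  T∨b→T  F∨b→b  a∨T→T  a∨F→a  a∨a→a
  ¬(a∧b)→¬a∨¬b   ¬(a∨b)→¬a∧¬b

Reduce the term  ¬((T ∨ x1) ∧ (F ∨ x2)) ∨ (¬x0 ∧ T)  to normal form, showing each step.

Answer: normal form = ¬x2 ∨ ¬x0  (in 9 steps)

Derivation:
  start: ¬((T ∨ x1) ∧ (F ∨ x2)) ∨ (¬x0 ∧ T)
  →1  (¬(T ∨ x1) ∨ ¬(F ∨ x2)) ∨ (¬x0 ∧ T)
  →2  ((¬T ∧ ¬x1) ∨ ¬(F ∨ x2)) ∨ (¬x0 ∧ T)
  →3  ((F ∧ ¬x1) ∨ ¬(F ∨ x2)) ∨ (¬x0 ∧ T)
  →4  (F ∨ ¬(F ∨ x2)) ∨ (¬x0 ∧ T)
  →5  ¬(F ∨ x2) ∨ (¬x0 ∧ T)
  →6  (¬F ∧ ¬x2) ∨ (¬x0 ∧ T)
  →7  (T ∧ ¬x2) ∨ (¬x0 ∧ T)
  →8  ¬x2 ∨ (¬x0 ∧ T)
  →9  ¬x2 ∨ ¬x0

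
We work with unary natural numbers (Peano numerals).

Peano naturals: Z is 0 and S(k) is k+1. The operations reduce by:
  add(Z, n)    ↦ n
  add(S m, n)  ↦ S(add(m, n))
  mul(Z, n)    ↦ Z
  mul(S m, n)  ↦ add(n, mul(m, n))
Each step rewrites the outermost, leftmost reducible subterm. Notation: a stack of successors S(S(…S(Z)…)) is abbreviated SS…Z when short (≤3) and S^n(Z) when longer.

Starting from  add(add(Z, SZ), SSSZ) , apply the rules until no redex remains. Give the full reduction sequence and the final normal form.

Answer: normal form = S^4(Z)  (in 3 steps)

Reduction:
  start: add(add(Z, SZ), SSSZ)
  [1] add(SZ, SSSZ)
  [2] S(add(Z, SSSZ))
  [3] S^4(Z)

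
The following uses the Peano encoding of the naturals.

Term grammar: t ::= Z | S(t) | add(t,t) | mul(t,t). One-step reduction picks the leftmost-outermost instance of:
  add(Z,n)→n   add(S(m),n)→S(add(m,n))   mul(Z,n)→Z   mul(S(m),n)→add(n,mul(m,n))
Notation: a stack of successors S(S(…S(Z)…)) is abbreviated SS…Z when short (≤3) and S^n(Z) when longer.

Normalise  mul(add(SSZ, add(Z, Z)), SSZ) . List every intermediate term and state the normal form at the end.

  start: mul(add(SSZ, add(Z, Z)), SSZ)
  →1  mul(S(add(SZ, add(Z, Z))), SSZ)
  →2  add(SSZ, mul(add(SZ, add(Z, Z)), SSZ))
  →3  S(add(SZ, mul(add(SZ, add(Z, Z)), SSZ)))
  →4  S(S(add(Z, mul(add(SZ, add(Z, Z)), SSZ))))
  →5  S(S(mul(add(SZ, add(Z, Z)), SSZ)))
  →6  S(S(mul(S(add(Z, add(Z, Z))), SSZ)))
  →7  S(S(add(SSZ, mul(add(Z, add(Z, Z)), SSZ))))
  →8  S(S(S(add(SZ, mul(add(Z, add(Z, Z)), SSZ)))))
  →9  S(S(S(S(add(Z, mul(add(Z, add(Z, Z)), SSZ))))))
  →10  S(S(S(S(mul(add(Z, add(Z, Z)), SSZ)))))
  →11  S(S(S(S(mul(add(Z, Z), SSZ)))))
  →12  S(S(S(S(mul(Z, SSZ)))))
  →13  S^4(Z)

Answer: normal form = S^4(Z)  (in 13 steps)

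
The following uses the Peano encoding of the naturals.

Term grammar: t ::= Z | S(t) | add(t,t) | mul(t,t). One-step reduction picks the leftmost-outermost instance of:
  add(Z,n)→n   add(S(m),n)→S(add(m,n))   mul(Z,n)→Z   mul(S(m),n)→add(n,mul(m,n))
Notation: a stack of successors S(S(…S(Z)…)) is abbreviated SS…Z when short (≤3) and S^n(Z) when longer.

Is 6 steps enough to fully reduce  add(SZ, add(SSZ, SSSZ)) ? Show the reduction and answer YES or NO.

Answer: YES — reaches normal form S^6(Z) in 5 ≤ 6 steps

Derivation:
  start: add(SZ, add(SSZ, SSSZ))
  step 1: S(add(Z, add(SSZ, SSSZ)))
  step 2: S(add(SSZ, SSSZ))
  step 3: S(S(add(SZ, SSSZ)))
  step 4: S(S(S(add(Z, SSSZ))))
  step 5: S^6(Z)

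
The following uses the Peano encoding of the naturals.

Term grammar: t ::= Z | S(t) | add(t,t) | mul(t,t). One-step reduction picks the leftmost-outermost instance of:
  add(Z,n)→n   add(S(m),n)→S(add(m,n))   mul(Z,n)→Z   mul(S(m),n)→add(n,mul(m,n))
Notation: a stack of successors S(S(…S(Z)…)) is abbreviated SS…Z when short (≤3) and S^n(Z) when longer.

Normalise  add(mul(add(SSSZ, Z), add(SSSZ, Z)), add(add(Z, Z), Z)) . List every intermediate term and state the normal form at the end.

Answer: normal form = S^9(Z)  (in 44 steps)

Reduction:
  start: add(mul(add(SSSZ, Z), add(SSSZ, Z)), add(add(Z, Z), Z))
  step 1: add(mul(S(add(SSZ, Z)), add(SSSZ, Z)), add(add(Z, Z), Z))
  step 2: add(add(add(SSSZ, Z), mul(add(SSZ, Z), add(SSSZ, Z))), add(add(Z, Z), Z))
  step 3: add(add(S(add(SSZ, Z)), mul(add(SSZ, Z), add(SSSZ, Z))), add(add(Z, Z), Z))
  step 4: add(S(add(add(SSZ, Z), mul(add(SSZ, Z), add(SSSZ, Z)))), add(add(Z, Z), Z))
  step 5: S(add(add(add(SSZ, Z), mul(add(SSZ, Z), add(SSSZ, Z))), add(add(Z, Z), Z)))
  step 6: S(add(add(S(add(SZ, Z)), mul(add(SSZ, Z), add(SSSZ, Z))), add(add(Z, Z), Z)))
  step 7: S(add(S(add(add(SZ, Z), mul(add(SSZ, Z), add(SSSZ, Z)))), add(add(Z, Z), Z)))
  step 8: S(S(add(add(add(SZ, Z), mul(add(SSZ, Z), add(SSSZ, Z))), add(add(Z, Z), Z))))
  step 9: S(S(add(add(S(add(Z, Z)), mul(add(SSZ, Z), add(SSSZ, Z))), add(add(Z, Z), Z))))
  step 10: S(S(add(S(add(add(Z, Z), mul(add(SSZ, Z), add(SSSZ, Z)))), add(add(Z, Z), Z))))
  step 11: S(S(S(add(add(add(Z, Z), mul(add(SSZ, Z), add(SSSZ, Z))), add(add(Z, Z), Z)))))
  step 12: S(S(S(add(add(Z, mul(add(SSZ, Z), add(SSSZ, Z))), add(add(Z, Z), Z)))))
  step 13: S(S(S(add(mul(add(SSZ, Z), add(SSSZ, Z)), add(add(Z, Z), Z)))))
  step 14: S(S(S(add(mul(S(add(SZ, Z)), add(SSSZ, Z)), add(add(Z, Z), Z)))))
  step 15: S(S(S(add(add(add(SSSZ, Z), mul(add(SZ, Z), add(SSSZ, Z))), add(add(Z, Z), Z)))))
  step 16: S(S(S(add(add(S(add(SSZ, Z)), mul(add(SZ, Z), add(SSSZ, Z))), add(add(Z, Z), Z)))))
  step 17: S(S(S(add(S(add(add(SSZ, Z), mul(add(SZ, Z), add(SSSZ, Z)))), add(add(Z, Z), Z)))))
  step 18: S(S(S(S(add(add(add(SSZ, Z), mul(add(SZ, Z), add(SSSZ, Z))), add(add(Z, Z), Z))))))
  step 19: S(S(S(S(add(add(S(add(SZ, Z)), mul(add(SZ, Z), add(SSSZ, Z))), add(add(Z, Z), Z))))))
  step 20: S(S(S(S(add(S(add(add(SZ, Z), mul(add(SZ, Z), add(SSSZ, Z)))), add(add(Z, Z), Z))))))
  step 21: S(S(S(S(S(add(add(add(SZ, Z), mul(add(SZ, Z), add(SSSZ, Z))), add(add(Z, Z), Z)))))))
  step 22: S(S(S(S(S(add(add(S(add(Z, Z)), mul(add(SZ, Z), add(SSSZ, Z))), add(add(Z, Z), Z)))))))
  step 23: S(S(S(S(S(add(S(add(add(Z, Z), mul(add(SZ, Z), add(SSSZ, Z)))), add(add(Z, Z), Z)))))))
  step 24: S(S(S(S(S(S(add(add(add(Z, Z), mul(add(SZ, Z), add(SSSZ, Z))), add(add(Z, Z), Z))))))))
  step 25: S(S(S(S(S(S(add(add(Z, mul(add(SZ, Z), add(SSSZ, Z))), add(add(Z, Z), Z))))))))
  step 26: S(S(S(S(S(S(add(mul(add(SZ, Z), add(SSSZ, Z)), add(add(Z, Z), Z))))))))
  step 27: S(S(S(S(S(S(add(mul(S(add(Z, Z)), add(SSSZ, Z)), add(add(Z, Z), Z))))))))
  step 28: S(S(S(S(S(S(add(add(add(SSSZ, Z), mul(add(Z, Z), add(SSSZ, Z))), add(add(Z, Z), Z))))))))
  step 29: S(S(S(S(S(S(add(add(S(add(SSZ, Z)), mul(add(Z, Z), add(SSSZ, Z))), add(add(Z, Z), Z))))))))
  step 30: S(S(S(S(S(S(add(S(add(add(SSZ, Z), mul(add(Z, Z), add(SSSZ, Z)))), add(add(Z, Z), Z))))))))
  step 31: S(S(S(S(S(S(S(add(add(add(SSZ, Z), mul(add(Z, Z), add(SSSZ, Z))), add(add(Z, Z), Z)))))))))
  step 32: S(S(S(S(S(S(S(add(add(S(add(SZ, Z)), mul(add(Z, Z), add(SSSZ, Z))), add(add(Z, Z), Z)))))))))
  step 33: S(S(S(S(S(S(S(add(S(add(add(SZ, Z), mul(add(Z, Z), add(SSSZ, Z)))), add(add(Z, Z), Z)))))))))
  step 34: S(S(S(S(S(S(S(S(add(add(add(SZ, Z), mul(add(Z, Z), add(SSSZ, Z))), add(add(Z, Z), Z))))))))))
  step 35: S(S(S(S(S(S(S(S(add(add(S(add(Z, Z)), mul(add(Z, Z), add(SSSZ, Z))), add(add(Z, Z), Z))))))))))
  step 36: S(S(S(S(S(S(S(S(add(S(add(add(Z, Z), mul(add(Z, Z), add(SSSZ, Z)))), add(add(Z, Z), Z))))))))))
  step 37: S(S(S(S(S(S(S(S(S(add(add(add(Z, Z), mul(add(Z, Z), add(SSSZ, Z))), add(add(Z, Z), Z)))))))))))
  step 38: S(S(S(S(S(S(S(S(S(add(add(Z, mul(add(Z, Z), add(SSSZ, Z))), add(add(Z, Z), Z)))))))))))
  step 39: S(S(S(S(S(S(S(S(S(add(mul(add(Z, Z), add(SSSZ, Z)), add(add(Z, Z), Z)))))))))))
  step 40: S(S(S(S(S(S(S(S(S(add(mul(Z, add(SSSZ, Z)), add(add(Z, Z), Z)))))))))))
  step 41: S(S(S(S(S(S(S(S(S(add(Z, add(add(Z, Z), Z)))))))))))
  step 42: S(S(S(S(S(S(S(S(S(add(add(Z, Z), Z))))))))))
  step 43: S(S(S(S(S(S(S(S(S(add(Z, Z))))))))))
  step 44: S^9(Z)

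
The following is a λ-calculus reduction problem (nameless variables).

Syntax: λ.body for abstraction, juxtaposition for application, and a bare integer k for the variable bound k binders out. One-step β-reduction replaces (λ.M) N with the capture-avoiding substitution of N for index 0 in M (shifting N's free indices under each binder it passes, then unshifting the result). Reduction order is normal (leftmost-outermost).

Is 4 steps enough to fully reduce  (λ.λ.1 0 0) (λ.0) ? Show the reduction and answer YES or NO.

  start: (λ.λ.1 0 0) (λ.0)
  →1  λ.(λ.0) 0 0
  →2  λ.0 0

Answer: YES — reaches normal form λ.0 0 in 2 ≤ 4 steps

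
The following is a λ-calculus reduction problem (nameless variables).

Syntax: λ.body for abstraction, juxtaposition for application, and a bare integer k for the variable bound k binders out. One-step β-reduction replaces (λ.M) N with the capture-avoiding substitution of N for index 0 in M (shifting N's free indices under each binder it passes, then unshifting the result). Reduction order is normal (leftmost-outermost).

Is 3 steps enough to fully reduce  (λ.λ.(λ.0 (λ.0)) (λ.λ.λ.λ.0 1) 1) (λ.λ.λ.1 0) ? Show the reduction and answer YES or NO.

Answer: NO — after 3 steps the term is λ.(λ.λ.λ.0 1) (λ.λ.λ.1 0), not yet normal

Derivation:
  start: (λ.λ.(λ.0 (λ.0)) (λ.λ.λ.λ.0 1) 1) (λ.λ.λ.1 0)
  →1  λ.(λ.0 (λ.0)) (λ.λ.λ.λ.0 1) (λ.λ.λ.1 0)
  →2  λ.(λ.λ.λ.λ.0 1) (λ.0) (λ.λ.λ.1 0)
  →3  λ.(λ.λ.λ.0 1) (λ.λ.λ.1 0)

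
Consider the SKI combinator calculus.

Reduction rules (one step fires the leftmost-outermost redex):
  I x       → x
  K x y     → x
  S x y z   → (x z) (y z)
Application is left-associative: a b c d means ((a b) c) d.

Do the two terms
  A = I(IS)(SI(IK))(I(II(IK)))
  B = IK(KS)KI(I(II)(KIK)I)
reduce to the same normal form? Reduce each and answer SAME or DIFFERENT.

Term A:
  start: I(IS)(SI(IK))(I(II(IK)))
  [1] IS(SI(IK))(I(II(IK)))
  [2] S(SI(IK))(I(II(IK)))
  [3] S(SIK)(I(II(IK)))
  [4] S(SIK)(II(IK))
  [5] S(SIK)(I(IK))
  [6] S(SIK)(IK)
  [7] S(SIK)K

Term B:
  start: IK(KS)KI(I(II)(KIK)I)
  [1] K(KS)KI(I(II)(KIK)I)
  [2] KSI(I(II)(KIK)I)
  [3] S(I(II)(KIK)I)
  [4] S(II(KIK)I)
  [5] S(I(KIK)I)
  [6] S(KIKI)
  [7] S(II)
  [8] SI

Answer: DIFFERENT — A ⇓ S(SIK)K, B ⇓ SI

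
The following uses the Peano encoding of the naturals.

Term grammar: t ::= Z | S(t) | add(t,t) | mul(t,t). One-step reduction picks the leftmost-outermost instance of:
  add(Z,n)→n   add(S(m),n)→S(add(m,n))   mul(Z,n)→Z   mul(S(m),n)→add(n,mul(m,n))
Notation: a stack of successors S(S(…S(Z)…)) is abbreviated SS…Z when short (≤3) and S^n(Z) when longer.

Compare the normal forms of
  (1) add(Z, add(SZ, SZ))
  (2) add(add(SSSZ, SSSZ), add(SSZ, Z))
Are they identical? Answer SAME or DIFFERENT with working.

Term A:
  start: add(Z, add(SZ, SZ))
  →1  add(SZ, SZ)
  →2  S(add(Z, SZ))
  →3  SSZ

Term B:
  start: add(add(SSSZ, SSSZ), add(SSZ, Z))
  →1  add(S(add(SSZ, SSSZ)), add(SSZ, Z))
  →2  S(add(add(SSZ, SSSZ), add(SSZ, Z)))
  →3  S(add(S(add(SZ, SSSZ)), add(SSZ, Z)))
  →4  S(S(add(add(SZ, SSSZ), add(SSZ, Z))))
  →5  S(S(add(S(add(Z, SSSZ)), add(SSZ, Z))))
  →6  S(S(S(add(add(Z, SSSZ), add(SSZ, Z)))))
  →7  S(S(S(add(SSSZ, add(SSZ, Z)))))
  →8  S(S(S(S(add(SSZ, add(SSZ, Z))))))
  →9  S(S(S(S(S(add(SZ, add(SSZ, Z)))))))
  →10  S(S(S(S(S(S(add(Z, add(SSZ, Z))))))))
  →11  S(S(S(S(S(S(add(SSZ, Z)))))))
  →12  S(S(S(S(S(S(S(add(SZ, Z))))))))
  →13  S(S(S(S(S(S(S(S(add(Z, Z)))))))))
  →14  S^8(Z)

Answer: DIFFERENT — A ⇓ SSZ, B ⇓ S^8(Z)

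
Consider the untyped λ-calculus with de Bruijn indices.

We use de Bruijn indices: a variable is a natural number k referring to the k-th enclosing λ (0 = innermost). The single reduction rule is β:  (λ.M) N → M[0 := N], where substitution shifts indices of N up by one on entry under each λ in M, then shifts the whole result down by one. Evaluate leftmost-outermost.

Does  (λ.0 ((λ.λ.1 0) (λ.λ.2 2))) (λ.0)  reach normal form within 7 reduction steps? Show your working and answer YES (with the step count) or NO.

Answer: YES — reaches normal form λ.λ.λ.0 in 5 ≤ 7 steps

Derivation:
  start: (λ.0 ((λ.λ.1 0) (λ.λ.2 2))) (λ.0)
  step 1: (λ.0) ((λ.λ.1 0) (λ.λ.(λ.0) (λ.0)))
  step 2: (λ.λ.1 0) (λ.λ.(λ.0) (λ.0))
  step 3: λ.(λ.λ.(λ.0) (λ.0)) 0
  step 4: λ.λ.(λ.0) (λ.0)
  step 5: λ.λ.λ.0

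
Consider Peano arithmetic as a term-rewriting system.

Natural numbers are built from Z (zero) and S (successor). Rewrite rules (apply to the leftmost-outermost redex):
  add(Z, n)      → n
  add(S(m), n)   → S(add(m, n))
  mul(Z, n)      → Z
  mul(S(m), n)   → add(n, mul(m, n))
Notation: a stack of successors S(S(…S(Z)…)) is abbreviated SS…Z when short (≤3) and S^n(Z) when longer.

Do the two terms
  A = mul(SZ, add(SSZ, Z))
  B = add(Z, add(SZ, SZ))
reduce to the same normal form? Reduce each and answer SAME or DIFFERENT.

Term A:
  start: mul(SZ, add(SSZ, Z))
  [1] add(add(SSZ, Z), mul(Z, add(SSZ, Z)))
  [2] add(S(add(SZ, Z)), mul(Z, add(SSZ, Z)))
  [3] S(add(add(SZ, Z), mul(Z, add(SSZ, Z))))
  [4] S(add(S(add(Z, Z)), mul(Z, add(SSZ, Z))))
  [5] S(S(add(add(Z, Z), mul(Z, add(SSZ, Z)))))
  [6] S(S(add(Z, mul(Z, add(SSZ, Z)))))
  [7] S(S(mul(Z, add(SSZ, Z))))
  [8] SSZ

Term B:
  start: add(Z, add(SZ, SZ))
  [1] add(SZ, SZ)
  [2] S(add(Z, SZ))
  [3] SSZ

Answer: SAME — A ⇓ SSZ, B ⇓ SSZ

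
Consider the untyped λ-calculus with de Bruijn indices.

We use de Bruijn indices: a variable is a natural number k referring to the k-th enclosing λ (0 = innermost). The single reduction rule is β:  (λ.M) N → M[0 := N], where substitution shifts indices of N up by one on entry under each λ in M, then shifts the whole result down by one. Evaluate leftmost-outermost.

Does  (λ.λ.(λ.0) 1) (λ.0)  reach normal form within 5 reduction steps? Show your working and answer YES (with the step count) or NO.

  start: (λ.λ.(λ.0) 1) (λ.0)
  [1] λ.(λ.0) (λ.0)
  [2] λ.λ.0

Answer: YES — reaches normal form λ.λ.0 in 2 ≤ 5 steps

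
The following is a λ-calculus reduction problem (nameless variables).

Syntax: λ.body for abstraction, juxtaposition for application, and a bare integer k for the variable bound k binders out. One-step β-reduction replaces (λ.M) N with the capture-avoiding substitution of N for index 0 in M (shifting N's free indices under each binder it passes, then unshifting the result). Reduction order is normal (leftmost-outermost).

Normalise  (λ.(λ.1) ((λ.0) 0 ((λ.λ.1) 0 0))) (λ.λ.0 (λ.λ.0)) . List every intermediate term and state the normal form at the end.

  start: (λ.(λ.1) ((λ.0) 0 ((λ.λ.1) 0 0))) (λ.λ.0 (λ.λ.0))
  step 1: (λ.λ.λ.0 (λ.λ.0)) ((λ.0) (λ.λ.0 (λ.λ.0)) ((λ.λ.1) (λ.λ.0 (λ.λ.0)) (λ.λ.0 (λ.λ.0))))
  step 2: λ.λ.0 (λ.λ.0)

Answer: normal form = λ.λ.0 (λ.λ.0)  (in 2 steps)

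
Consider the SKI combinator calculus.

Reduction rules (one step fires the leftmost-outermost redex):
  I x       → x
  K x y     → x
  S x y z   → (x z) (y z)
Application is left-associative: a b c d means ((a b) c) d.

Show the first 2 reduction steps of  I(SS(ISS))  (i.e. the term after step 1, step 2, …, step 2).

  start: I(SS(ISS))
  →1  SS(ISS)
  →2  SS(SS)

Answer: after 2 steps: SS(SS)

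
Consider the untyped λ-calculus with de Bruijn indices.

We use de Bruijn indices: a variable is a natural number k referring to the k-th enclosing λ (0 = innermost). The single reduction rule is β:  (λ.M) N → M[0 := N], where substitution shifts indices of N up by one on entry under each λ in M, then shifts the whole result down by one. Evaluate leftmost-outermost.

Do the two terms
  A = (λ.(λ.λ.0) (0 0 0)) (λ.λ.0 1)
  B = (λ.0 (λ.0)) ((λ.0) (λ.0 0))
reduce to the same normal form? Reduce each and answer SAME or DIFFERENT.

Term A:
  start: (λ.(λ.λ.0) (0 0 0)) (λ.λ.0 1)
  [1] (λ.λ.0) ((λ.λ.0 1) (λ.λ.0 1) (λ.λ.0 1))
  [2] λ.0

Term B:
  start: (λ.0 (λ.0)) ((λ.0) (λ.0 0))
  [1] (λ.0) (λ.0 0) (λ.0)
  [2] (λ.0 0) (λ.0)
  [3] (λ.0) (λ.0)
  [4] λ.0

Answer: SAME — A ⇓ λ.0, B ⇓ λ.0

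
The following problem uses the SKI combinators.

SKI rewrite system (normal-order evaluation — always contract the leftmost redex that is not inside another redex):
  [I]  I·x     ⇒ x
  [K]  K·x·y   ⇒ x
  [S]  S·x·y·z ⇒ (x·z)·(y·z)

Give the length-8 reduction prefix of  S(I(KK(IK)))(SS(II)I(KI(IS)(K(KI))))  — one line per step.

Answer: after 8 steps: SK(KI)

Reduction:
  start: S(I(KK(IK)))(SS(II)I(KI(IS)(K(KI))))
  →1  S(KK(IK))(SS(II)I(KI(IS)(K(KI))))
  →2  SK(SS(II)I(KI(IS)(K(KI))))
  →3  SK(SI(III)(KI(IS)(K(KI))))
  →4  SK(I(KI(IS)(K(KI)))(III(KI(IS)(K(KI)))))
  →5  SK(KI(IS)(K(KI))(III(KI(IS)(K(KI)))))
  →6  SK(I(K(KI))(III(KI(IS)(K(KI)))))
  →7  SK(K(KI)(III(KI(IS)(K(KI)))))
  →8  SK(KI)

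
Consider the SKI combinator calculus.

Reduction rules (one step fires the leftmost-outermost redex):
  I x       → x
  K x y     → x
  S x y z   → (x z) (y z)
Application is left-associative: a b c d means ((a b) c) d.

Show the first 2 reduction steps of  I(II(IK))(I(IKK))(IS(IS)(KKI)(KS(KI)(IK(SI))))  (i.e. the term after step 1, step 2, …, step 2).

Answer: after 2 steps: I(IK)(I(IKK))(IS(IS)(KKI)(KS(KI)(IK(SI))))

Reduction:
  start: I(II(IK))(I(IKK))(IS(IS)(KKI)(KS(KI)(IK(SI))))
  step 1: II(IK)(I(IKK))(IS(IS)(KKI)(KS(KI)(IK(SI))))
  step 2: I(IK)(I(IKK))(IS(IS)(KKI)(KS(KI)(IK(SI))))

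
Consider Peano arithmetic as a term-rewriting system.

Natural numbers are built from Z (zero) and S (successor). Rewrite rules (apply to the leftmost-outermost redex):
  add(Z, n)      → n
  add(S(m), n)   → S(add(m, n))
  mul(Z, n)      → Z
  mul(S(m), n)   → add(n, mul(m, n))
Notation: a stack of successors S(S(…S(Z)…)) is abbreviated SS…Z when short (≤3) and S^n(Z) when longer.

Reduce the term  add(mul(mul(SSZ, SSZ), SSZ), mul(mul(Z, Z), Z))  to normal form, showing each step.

  start: add(mul(mul(SSZ, SSZ), SSZ), mul(mul(Z, Z), Z))
  →1  add(mul(add(SSZ, mul(SZ, SSZ)), SSZ), mul(mul(Z, Z), Z))
  →2  add(mul(S(add(SZ, mul(SZ, SSZ))), SSZ), mul(mul(Z, Z), Z))
  →3  add(add(SSZ, mul(add(SZ, mul(SZ, SSZ)), SSZ)), mul(mul(Z, Z), Z))
  →4  add(S(add(SZ, mul(add(SZ, mul(SZ, SSZ)), SSZ))), mul(mul(Z, Z), Z))
  →5  S(add(add(SZ, mul(add(SZ, mul(SZ, SSZ)), SSZ)), mul(mul(Z, Z), Z)))
  →6  S(add(S(add(Z, mul(add(SZ, mul(SZ, SSZ)), SSZ))), mul(mul(Z, Z), Z)))
  →7  S(S(add(add(Z, mul(add(SZ, mul(SZ, SSZ)), SSZ)), mul(mul(Z, Z), Z))))
  →8  S(S(add(mul(add(SZ, mul(SZ, SSZ)), SSZ), mul(mul(Z, Z), Z))))
  →9  S(S(add(mul(S(add(Z, mul(SZ, SSZ))), SSZ), mul(mul(Z, Z), Z))))
  →10  S(S(add(add(SSZ, mul(add(Z, mul(SZ, SSZ)), SSZ)), mul(mul(Z, Z), Z))))
  →11  S(S(add(S(add(SZ, mul(add(Z, mul(SZ, SSZ)), SSZ))), mul(mul(Z, Z), Z))))
  →12  S(S(S(add(add(SZ, mul(add(Z, mul(SZ, SSZ)), SSZ)), mul(mul(Z, Z), Z)))))
  →13  S(S(S(add(S(add(Z, mul(add(Z, mul(SZ, SSZ)), SSZ))), mul(mul(Z, Z), Z)))))
  →14  S(S(S(S(add(add(Z, mul(add(Z, mul(SZ, SSZ)), SSZ)), mul(mul(Z, Z), Z))))))
  →15  S(S(S(S(add(mul(add(Z, mul(SZ, SSZ)), SSZ), mul(mul(Z, Z), Z))))))
  →16  S(S(S(S(add(mul(mul(SZ, SSZ), SSZ), mul(mul(Z, Z), Z))))))
  →17  S(S(S(S(add(mul(add(SSZ, mul(Z, SSZ)), SSZ), mul(mul(Z, Z), Z))))))
  →18  S(S(S(S(add(mul(S(add(SZ, mul(Z, SSZ))), SSZ), mul(mul(Z, Z), Z))))))
  →19  S(S(S(S(add(add(SSZ, mul(add(SZ, mul(Z, SSZ)), SSZ)), mul(mul(Z, Z), Z))))))
  →20  S(S(S(S(add(S(add(SZ, mul(add(SZ, mul(Z, SSZ)), SSZ))), mul(mul(Z, Z), Z))))))
  →21  S(S(S(S(S(add(add(SZ, mul(add(SZ, mul(Z, SSZ)), SSZ)), mul(mul(Z, Z), Z)))))))
  →22  S(S(S(S(S(add(S(add(Z, mul(add(SZ, mul(Z, SSZ)), SSZ))), mul(mul(Z, Z), Z)))))))
  →23  S(S(S(S(S(S(add(add(Z, mul(add(SZ, mul(Z, SSZ)), SSZ)), mul(mul(Z, Z), Z))))))))
  →24  S(S(S(S(S(S(add(mul(add(SZ, mul(Z, SSZ)), SSZ), mul(mul(Z, Z), Z))))))))
  →25  S(S(S(S(S(S(add(mul(S(add(Z, mul(Z, SSZ))), SSZ), mul(mul(Z, Z), Z))))))))
  →26  S(S(S(S(S(S(add(add(SSZ, mul(add(Z, mul(Z, SSZ)), SSZ)), mul(mul(Z, Z), Z))))))))
  →27  S(S(S(S(S(S(add(S(add(SZ, mul(add(Z, mul(Z, SSZ)), SSZ))), mul(mul(Z, Z), Z))))))))
  →28  S(S(S(S(S(S(S(add(add(SZ, mul(add(Z, mul(Z, SSZ)), SSZ)), mul(mul(Z, Z), Z)))))))))
  →29  S(S(S(S(S(S(S(add(S(add(Z, mul(add(Z, mul(Z, SSZ)), SSZ))), mul(mul(Z, Z), Z)))))))))
  →30  S(S(S(S(S(S(S(S(add(add(Z, mul(add(Z, mul(Z, SSZ)), SSZ)), mul(mul(Z, Z), Z))))))))))
  →31  S(S(S(S(S(S(S(S(add(mul(add(Z, mul(Z, SSZ)), SSZ), mul(mul(Z, Z), Z))))))))))
  →32  S(S(S(S(S(S(S(S(add(mul(mul(Z, SSZ), SSZ), mul(mul(Z, Z), Z))))))))))
  →33  S(S(S(S(S(S(S(S(add(mul(Z, SSZ), mul(mul(Z, Z), Z))))))))))
  →34  S(S(S(S(S(S(S(S(add(Z, mul(mul(Z, Z), Z))))))))))
  →35  S(S(S(S(S(S(S(S(mul(mul(Z, Z), Z)))))))))
  →36  S(S(S(S(S(S(S(S(mul(Z, Z)))))))))
  →37  S^8(Z)

Answer: normal form = S^8(Z)  (in 37 steps)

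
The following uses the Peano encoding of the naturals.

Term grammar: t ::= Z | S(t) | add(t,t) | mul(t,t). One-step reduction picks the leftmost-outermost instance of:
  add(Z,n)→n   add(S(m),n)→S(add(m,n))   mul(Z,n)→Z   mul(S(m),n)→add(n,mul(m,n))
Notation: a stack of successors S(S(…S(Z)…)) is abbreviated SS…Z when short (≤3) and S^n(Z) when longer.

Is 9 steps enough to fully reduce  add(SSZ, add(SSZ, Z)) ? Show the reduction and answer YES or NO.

Answer: YES — reaches normal form S^4(Z) in 6 ≤ 9 steps

Working:
  start: add(SSZ, add(SSZ, Z))
  step 1: S(add(SZ, add(SSZ, Z)))
  step 2: S(S(add(Z, add(SSZ, Z))))
  step 3: S(S(add(SSZ, Z)))
  step 4: S(S(S(add(SZ, Z))))
  step 5: S(S(S(S(add(Z, Z)))))
  step 6: S^4(Z)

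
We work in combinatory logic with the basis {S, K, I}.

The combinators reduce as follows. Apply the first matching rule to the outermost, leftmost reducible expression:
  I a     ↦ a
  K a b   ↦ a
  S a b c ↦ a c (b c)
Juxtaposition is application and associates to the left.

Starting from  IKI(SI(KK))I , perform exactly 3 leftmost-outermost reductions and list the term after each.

Answer: after 3 steps: I

Derivation:
  start: IKI(SI(KK))I
  step 1: KI(SI(KK))I
  step 2: II
  step 3: I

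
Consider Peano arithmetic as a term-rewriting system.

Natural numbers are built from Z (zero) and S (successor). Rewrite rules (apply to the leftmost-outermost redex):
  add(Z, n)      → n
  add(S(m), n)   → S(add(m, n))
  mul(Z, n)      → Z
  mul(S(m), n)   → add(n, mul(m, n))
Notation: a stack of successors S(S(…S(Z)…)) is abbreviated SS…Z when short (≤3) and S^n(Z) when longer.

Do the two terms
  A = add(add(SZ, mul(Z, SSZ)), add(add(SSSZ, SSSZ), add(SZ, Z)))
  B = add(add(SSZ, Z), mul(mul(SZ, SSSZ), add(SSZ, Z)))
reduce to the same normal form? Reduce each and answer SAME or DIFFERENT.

Answer: SAME — A ⇓ S^8(Z), B ⇓ S^8(Z)

Working:
Term A:
  start: add(add(SZ, mul(Z, SSZ)), add(add(SSSZ, SSSZ), add(SZ, Z)))
  →1  add(S(add(Z, mul(Z, SSZ))), add(add(SSSZ, SSSZ), add(SZ, Z)))
  →2  S(add(add(Z, mul(Z, SSZ)), add(add(SSSZ, SSSZ), add(SZ, Z))))
  →3  S(add(mul(Z, SSZ), add(add(SSSZ, SSSZ), add(SZ, Z))))
  →4  S(add(Z, add(add(SSSZ, SSSZ), add(SZ, Z))))
  →5  S(add(add(SSSZ, SSSZ), add(SZ, Z)))
  →6  S(add(S(add(SSZ, SSSZ)), add(SZ, Z)))
  →7  S(S(add(add(SSZ, SSSZ), add(SZ, Z))))
  →8  S(S(add(S(add(SZ, SSSZ)), add(SZ, Z))))
  →9  S(S(S(add(add(SZ, SSSZ), add(SZ, Z)))))
  →10  S(S(S(add(S(add(Z, SSSZ)), add(SZ, Z)))))
  →11  S(S(S(S(add(add(Z, SSSZ), add(SZ, Z))))))
  →12  S(S(S(S(add(SSSZ, add(SZ, Z))))))
  →13  S(S(S(S(S(add(SSZ, add(SZ, Z)))))))
  →14  S(S(S(S(S(S(add(SZ, add(SZ, Z))))))))
  →15  S(S(S(S(S(S(S(add(Z, add(SZ, Z)))))))))
  →16  S(S(S(S(S(S(S(add(SZ, Z))))))))
  →17  S(S(S(S(S(S(S(S(add(Z, Z)))))))))
  →18  S^8(Z)

Term B:
  start: add(add(SSZ, Z), mul(mul(SZ, SSSZ), add(SSZ, Z)))
  →1  add(S(add(SZ, Z)), mul(mul(SZ, SSSZ), add(SSZ, Z)))
  →2  S(add(add(SZ, Z), mul(mul(SZ, SSSZ), add(SSZ, Z))))
  →3  S(add(S(add(Z, Z)), mul(mul(SZ, SSSZ), add(SSZ, Z))))
  →4  S(S(add(add(Z, Z), mul(mul(SZ, SSSZ), add(SSZ, Z)))))
  →5  S(S(add(Z, mul(mul(SZ, SSSZ), add(SSZ, Z)))))
  →6  S(S(mul(mul(SZ, SSSZ), add(SSZ, Z))))
  →7  S(S(mul(add(SSSZ, mul(Z, SSSZ)), add(SSZ, Z))))
  →8  S(S(mul(S(add(SSZ, mul(Z, SSSZ))), add(SSZ, Z))))
  →9  S(S(add(add(SSZ, Z), mul(add(SSZ, mul(Z, SSSZ)), add(SSZ, Z)))))
  →10  S(S(add(S(add(SZ, Z)), mul(add(SSZ, mul(Z, SSSZ)), add(SSZ, Z)))))
  →11  S(S(S(add(add(SZ, Z), mul(add(SSZ, mul(Z, SSSZ)), add(SSZ, Z))))))
  →12  S(S(S(add(S(add(Z, Z)), mul(add(SSZ, mul(Z, SSSZ)), add(SSZ, Z))))))
  →13  S(S(S(S(add(add(Z, Z), mul(add(SSZ, mul(Z, SSSZ)), add(SSZ, Z)))))))
  →14  S(S(S(S(add(Z, mul(add(SSZ, mul(Z, SSSZ)), add(SSZ, Z)))))))
  →15  S(S(S(S(mul(add(SSZ, mul(Z, SSSZ)), add(SSZ, Z))))))
  →16  S(S(S(S(mul(S(add(SZ, mul(Z, SSSZ))), add(SSZ, Z))))))
  →17  S(S(S(S(add(add(SSZ, Z), mul(add(SZ, mul(Z, SSSZ)), add(SSZ, Z)))))))
  →18  S(S(S(S(add(S(add(SZ, Z)), mul(add(SZ, mul(Z, SSSZ)), add(SSZ, Z)))))))
  →19  S(S(S(S(S(add(add(SZ, Z), mul(add(SZ, mul(Z, SSSZ)), add(SSZ, Z))))))))
  →20  S(S(S(S(S(add(S(add(Z, Z)), mul(add(SZ, mul(Z, SSSZ)), add(SSZ, Z))))))))
  →21  S(S(S(S(S(S(add(add(Z, Z), mul(add(SZ, mul(Z, SSSZ)), add(SSZ, Z)))))))))
  →22  S(S(S(S(S(S(add(Z, mul(add(SZ, mul(Z, SSSZ)), add(SSZ, Z)))))))))
  →23  S(S(S(S(S(S(mul(add(SZ, mul(Z, SSSZ)), add(SSZ, Z))))))))
  →24  S(S(S(S(S(S(mul(S(add(Z, mul(Z, SSSZ))), add(SSZ, Z))))))))
  →25  S(S(S(S(S(S(add(add(SSZ, Z), mul(add(Z, mul(Z, SSSZ)), add(SSZ, Z)))))))))
  →26  S(S(S(S(S(S(add(S(add(SZ, Z)), mul(add(Z, mul(Z, SSSZ)), add(SSZ, Z)))))))))
  →27  S(S(S(S(S(S(S(add(add(SZ, Z), mul(add(Z, mul(Z, SSSZ)), add(SSZ, Z))))))))))
  →28  S(S(S(S(S(S(S(add(S(add(Z, Z)), mul(add(Z, mul(Z, SSSZ)), add(SSZ, Z))))))))))
  →29  S(S(S(S(S(S(S(S(add(add(Z, Z), mul(add(Z, mul(Z, SSSZ)), add(SSZ, Z)))))))))))
  →30  S(S(S(S(S(S(S(S(add(Z, mul(add(Z, mul(Z, SSSZ)), add(SSZ, Z)))))))))))
  →31  S(S(S(S(S(S(S(S(mul(add(Z, mul(Z, SSSZ)), add(SSZ, Z))))))))))
  →32  S(S(S(S(S(S(S(S(mul(mul(Z, SSSZ), add(SSZ, Z))))))))))
  →33  S(S(S(S(S(S(S(S(mul(Z, add(SSZ, Z))))))))))
  →34  S^8(Z)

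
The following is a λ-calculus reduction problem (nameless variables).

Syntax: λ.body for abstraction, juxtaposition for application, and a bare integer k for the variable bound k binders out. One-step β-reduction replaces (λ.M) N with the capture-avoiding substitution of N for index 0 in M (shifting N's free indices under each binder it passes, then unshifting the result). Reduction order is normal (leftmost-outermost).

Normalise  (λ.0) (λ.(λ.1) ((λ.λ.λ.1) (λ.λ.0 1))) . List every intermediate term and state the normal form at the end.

Answer: normal form = λ.0  (in 2 steps)

Working:
  start: (λ.0) (λ.(λ.1) ((λ.λ.λ.1) (λ.λ.0 1)))
  step 1: λ.(λ.1) ((λ.λ.λ.1) (λ.λ.0 1))
  step 2: λ.0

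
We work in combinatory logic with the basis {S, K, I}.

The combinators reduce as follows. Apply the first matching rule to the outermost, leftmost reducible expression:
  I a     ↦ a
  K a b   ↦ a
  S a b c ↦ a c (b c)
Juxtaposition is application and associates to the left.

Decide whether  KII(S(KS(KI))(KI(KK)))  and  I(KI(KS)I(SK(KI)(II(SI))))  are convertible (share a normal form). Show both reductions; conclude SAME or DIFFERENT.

Term A:
  start: KII(S(KS(KI))(KI(KK)))
  step 1: I(S(KS(KI))(KI(KK)))
  step 2: S(KS(KI))(KI(KK))
  step 3: SS(KI(KK))
  step 4: SSI

Term B:
  start: I(KI(KS)I(SK(KI)(II(SI))))
  step 1: KI(KS)I(SK(KI)(II(SI)))
  step 2: II(SK(KI)(II(SI)))
  step 3: I(SK(KI)(II(SI)))
  step 4: SK(KI)(II(SI))
  step 5: K(II(SI))(KI(II(SI)))
  step 6: II(SI)
  step 7: I(SI)
  step 8: SI

Answer: DIFFERENT — A ⇓ SSI, B ⇓ SI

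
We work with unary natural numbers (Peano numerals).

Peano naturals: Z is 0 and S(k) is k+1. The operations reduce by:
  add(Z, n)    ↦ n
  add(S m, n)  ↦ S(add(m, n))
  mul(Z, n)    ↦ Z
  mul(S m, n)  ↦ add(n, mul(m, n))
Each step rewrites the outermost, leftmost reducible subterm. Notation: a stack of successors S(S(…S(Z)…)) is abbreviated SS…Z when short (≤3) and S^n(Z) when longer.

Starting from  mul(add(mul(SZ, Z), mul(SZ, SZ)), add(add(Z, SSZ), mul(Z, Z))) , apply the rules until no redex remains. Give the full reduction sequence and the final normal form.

Answer: normal form = SSZ  (in 18 steps)

Derivation:
  start: mul(add(mul(SZ, Z), mul(SZ, SZ)), add(add(Z, SSZ), mul(Z, Z)))
  →1  mul(add(add(Z, mul(Z, Z)), mul(SZ, SZ)), add(add(Z, SSZ), mul(Z, Z)))
  →2  mul(add(mul(Z, Z), mul(SZ, SZ)), add(add(Z, SSZ), mul(Z, Z)))
  →3  mul(add(Z, mul(SZ, SZ)), add(add(Z, SSZ), mul(Z, Z)))
  →4  mul(mul(SZ, SZ), add(add(Z, SSZ), mul(Z, Z)))
  →5  mul(add(SZ, mul(Z, SZ)), add(add(Z, SSZ), mul(Z, Z)))
  →6  mul(S(add(Z, mul(Z, SZ))), add(add(Z, SSZ), mul(Z, Z)))
  →7  add(add(add(Z, SSZ), mul(Z, Z)), mul(add(Z, mul(Z, SZ)), add(add(Z, SSZ), mul(Z, Z))))
  →8  add(add(SSZ, mul(Z, Z)), mul(add(Z, mul(Z, SZ)), add(add(Z, SSZ), mul(Z, Z))))
  →9  add(S(add(SZ, mul(Z, Z))), mul(add(Z, mul(Z, SZ)), add(add(Z, SSZ), mul(Z, Z))))
  →10  S(add(add(SZ, mul(Z, Z)), mul(add(Z, mul(Z, SZ)), add(add(Z, SSZ), mul(Z, Z)))))
  →11  S(add(S(add(Z, mul(Z, Z))), mul(add(Z, mul(Z, SZ)), add(add(Z, SSZ), mul(Z, Z)))))
  →12  S(S(add(add(Z, mul(Z, Z)), mul(add(Z, mul(Z, SZ)), add(add(Z, SSZ), mul(Z, Z))))))
  →13  S(S(add(mul(Z, Z), mul(add(Z, mul(Z, SZ)), add(add(Z, SSZ), mul(Z, Z))))))
  →14  S(S(add(Z, mul(add(Z, mul(Z, SZ)), add(add(Z, SSZ), mul(Z, Z))))))
  →15  S(S(mul(add(Z, mul(Z, SZ)), add(add(Z, SSZ), mul(Z, Z)))))
  →16  S(S(mul(mul(Z, SZ), add(add(Z, SSZ), mul(Z, Z)))))
  →17  S(S(mul(Z, add(add(Z, SSZ), mul(Z, Z)))))
  →18  SSZ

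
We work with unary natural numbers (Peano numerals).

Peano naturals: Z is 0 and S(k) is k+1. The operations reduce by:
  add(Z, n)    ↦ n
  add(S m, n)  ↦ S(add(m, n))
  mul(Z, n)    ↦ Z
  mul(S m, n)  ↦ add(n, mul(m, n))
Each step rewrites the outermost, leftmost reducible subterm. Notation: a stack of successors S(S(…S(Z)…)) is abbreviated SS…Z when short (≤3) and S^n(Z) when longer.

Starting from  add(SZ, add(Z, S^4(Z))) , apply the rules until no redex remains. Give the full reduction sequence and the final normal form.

  start: add(SZ, add(Z, S^4(Z)))
  →1  S(add(Z, add(Z, S^4(Z))))
  →2  S(add(Z, S^4(Z)))
  →3  S^5(Z)

Answer: normal form = S^5(Z)  (in 3 steps)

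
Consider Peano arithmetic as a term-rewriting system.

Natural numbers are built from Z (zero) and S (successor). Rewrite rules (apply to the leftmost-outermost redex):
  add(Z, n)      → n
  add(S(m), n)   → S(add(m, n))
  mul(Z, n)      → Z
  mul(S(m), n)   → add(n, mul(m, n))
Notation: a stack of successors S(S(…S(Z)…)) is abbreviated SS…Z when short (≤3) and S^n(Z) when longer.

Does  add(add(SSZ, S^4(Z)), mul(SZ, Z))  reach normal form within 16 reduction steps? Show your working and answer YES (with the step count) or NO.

Answer: YES — reaches normal form S^6(Z) in 13 ≤ 16 steps

Reduction:
  start: add(add(SSZ, S^4(Z)), mul(SZ, Z))
  step 1: add(S(add(SZ, S^4(Z))), mul(SZ, Z))
  step 2: S(add(add(SZ, S^4(Z)), mul(SZ, Z)))
  step 3: S(add(S(add(Z, S^4(Z))), mul(SZ, Z)))
  step 4: S(S(add(add(Z, S^4(Z)), mul(SZ, Z))))
  step 5: S(S(add(S^4(Z), mul(SZ, Z))))
  step 6: S(S(S(add(SSSZ, mul(SZ, Z)))))
  step 7: S(S(S(S(add(SSZ, mul(SZ, Z))))))
  step 8: S(S(S(S(S(add(SZ, mul(SZ, Z)))))))
  step 9: S(S(S(S(S(S(add(Z, mul(SZ, Z))))))))
  step 10: S(S(S(S(S(S(mul(SZ, Z)))))))
  step 11: S(S(S(S(S(S(add(Z, mul(Z, Z))))))))
  step 12: S(S(S(S(S(S(mul(Z, Z)))))))
  step 13: S^6(Z)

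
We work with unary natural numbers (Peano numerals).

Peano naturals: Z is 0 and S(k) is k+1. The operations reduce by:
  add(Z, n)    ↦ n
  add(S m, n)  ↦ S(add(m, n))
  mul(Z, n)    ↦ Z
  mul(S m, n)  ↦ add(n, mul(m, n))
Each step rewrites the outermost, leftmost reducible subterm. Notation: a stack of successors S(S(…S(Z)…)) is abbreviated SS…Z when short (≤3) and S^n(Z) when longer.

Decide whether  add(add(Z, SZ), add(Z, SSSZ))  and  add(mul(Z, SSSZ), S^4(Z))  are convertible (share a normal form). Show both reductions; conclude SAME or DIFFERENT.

Answer: SAME — A ⇓ S^4(Z), B ⇓ S^4(Z)

Derivation:
Term A:
  start: add(add(Z, SZ), add(Z, SSSZ))
  step 1: add(SZ, add(Z, SSSZ))
  step 2: S(add(Z, add(Z, SSSZ)))
  step 3: S(add(Z, SSSZ))
  step 4: S^4(Z)

Term B:
  start: add(mul(Z, SSSZ), S^4(Z))
  step 1: add(Z, S^4(Z))
  step 2: S^4(Z)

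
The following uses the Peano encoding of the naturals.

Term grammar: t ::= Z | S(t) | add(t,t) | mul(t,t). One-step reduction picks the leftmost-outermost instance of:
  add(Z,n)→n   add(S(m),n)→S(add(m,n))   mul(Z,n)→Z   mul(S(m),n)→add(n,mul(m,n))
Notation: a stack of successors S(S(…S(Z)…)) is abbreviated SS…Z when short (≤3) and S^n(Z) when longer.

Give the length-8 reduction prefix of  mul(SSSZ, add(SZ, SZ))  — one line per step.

Answer: after 8 steps: S(S(add(S(add(Z, SZ)), mul(SZ, add(SZ, SZ)))))

Reduction:
  start: mul(SSSZ, add(SZ, SZ))
  step 1: add(add(SZ, SZ), mul(SSZ, add(SZ, SZ)))
  step 2: add(S(add(Z, SZ)), mul(SSZ, add(SZ, SZ)))
  step 3: S(add(add(Z, SZ), mul(SSZ, add(SZ, SZ))))
  step 4: S(add(SZ, mul(SSZ, add(SZ, SZ))))
  step 5: S(S(add(Z, mul(SSZ, add(SZ, SZ)))))
  step 6: S(S(mul(SSZ, add(SZ, SZ))))
  step 7: S(S(add(add(SZ, SZ), mul(SZ, add(SZ, SZ)))))
  step 8: S(S(add(S(add(Z, SZ)), mul(SZ, add(SZ, SZ)))))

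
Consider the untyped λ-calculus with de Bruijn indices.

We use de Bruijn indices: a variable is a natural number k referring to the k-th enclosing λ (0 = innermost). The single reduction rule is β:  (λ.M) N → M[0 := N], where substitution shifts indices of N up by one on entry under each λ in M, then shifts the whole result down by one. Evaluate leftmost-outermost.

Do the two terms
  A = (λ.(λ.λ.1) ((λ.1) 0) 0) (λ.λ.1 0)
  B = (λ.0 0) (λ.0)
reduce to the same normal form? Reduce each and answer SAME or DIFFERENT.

Term A:
  start: (λ.(λ.λ.1) ((λ.1) 0) 0) (λ.λ.1 0)
  →1  (λ.λ.1) ((λ.λ.λ.1 0) (λ.λ.1 0)) (λ.λ.1 0)
  →2  (λ.(λ.λ.λ.1 0) (λ.λ.1 0)) (λ.λ.1 0)
  →3  (λ.λ.λ.1 0) (λ.λ.1 0)
  →4  λ.λ.1 0

Term B:
  start: (λ.0 0) (λ.0)
  →1  (λ.0) (λ.0)
  →2  λ.0

Answer: DIFFERENT — A ⇓ λ.λ.1 0, B ⇓ λ.0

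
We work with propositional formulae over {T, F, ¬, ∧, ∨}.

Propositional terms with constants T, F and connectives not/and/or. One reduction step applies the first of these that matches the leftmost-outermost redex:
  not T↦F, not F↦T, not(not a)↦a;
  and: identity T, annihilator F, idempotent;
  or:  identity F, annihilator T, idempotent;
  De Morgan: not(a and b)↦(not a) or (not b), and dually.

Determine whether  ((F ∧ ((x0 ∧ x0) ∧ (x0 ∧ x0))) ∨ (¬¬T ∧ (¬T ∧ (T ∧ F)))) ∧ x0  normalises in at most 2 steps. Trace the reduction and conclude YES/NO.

Answer: NO — after 2 steps the term is (¬¬T ∧ (¬T ∧ (T ∧ F))) ∧ x0, not yet normal

Reduction:
  start: ((F ∧ ((x0 ∧ x0) ∧ (x0 ∧ x0))) ∨ (¬¬T ∧ (¬T ∧ (T ∧ F)))) ∧ x0
  [1] (F ∨ (¬¬T ∧ (¬T ∧ (T ∧ F)))) ∧ x0
  [2] (¬¬T ∧ (¬T ∧ (T ∧ F))) ∧ x0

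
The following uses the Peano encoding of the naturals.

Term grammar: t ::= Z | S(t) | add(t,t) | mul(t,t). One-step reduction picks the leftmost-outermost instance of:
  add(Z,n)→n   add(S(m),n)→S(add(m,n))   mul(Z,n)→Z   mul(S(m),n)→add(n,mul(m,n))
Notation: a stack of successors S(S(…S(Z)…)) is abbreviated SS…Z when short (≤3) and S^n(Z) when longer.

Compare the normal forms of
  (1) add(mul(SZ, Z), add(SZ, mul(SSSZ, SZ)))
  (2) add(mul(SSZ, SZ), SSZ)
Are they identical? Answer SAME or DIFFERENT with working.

Term A:
  start: add(mul(SZ, Z), add(SZ, mul(SSSZ, SZ)))
  →1  add(add(Z, mul(Z, Z)), add(SZ, mul(SSSZ, SZ)))
  →2  add(mul(Z, Z), add(SZ, mul(SSSZ, SZ)))
  →3  add(Z, add(SZ, mul(SSSZ, SZ)))
  →4  add(SZ, mul(SSSZ, SZ))
  →5  S(add(Z, mul(SSSZ, SZ)))
  →6  S(mul(SSSZ, SZ))
  →7  S(add(SZ, mul(SSZ, SZ)))
  →8  S(S(add(Z, mul(SSZ, SZ))))
  →9  S(S(mul(SSZ, SZ)))
  →10  S(S(add(SZ, mul(SZ, SZ))))
  →11  S(S(S(add(Z, mul(SZ, SZ)))))
  →12  S(S(S(mul(SZ, SZ))))
  →13  S(S(S(add(SZ, mul(Z, SZ)))))
  →14  S(S(S(S(add(Z, mul(Z, SZ))))))
  →15  S(S(S(S(mul(Z, SZ)))))
  →16  S^4(Z)

Term B:
  start: add(mul(SSZ, SZ), SSZ)
  →1  add(add(SZ, mul(SZ, SZ)), SSZ)
  →2  add(S(add(Z, mul(SZ, SZ))), SSZ)
  →3  S(add(add(Z, mul(SZ, SZ)), SSZ))
  →4  S(add(mul(SZ, SZ), SSZ))
  →5  S(add(add(SZ, mul(Z, SZ)), SSZ))
  →6  S(add(S(add(Z, mul(Z, SZ))), SSZ))
  →7  S(S(add(add(Z, mul(Z, SZ)), SSZ)))
  →8  S(S(add(mul(Z, SZ), SSZ)))
  →9  S(S(add(Z, SSZ)))
  →10  S^4(Z)

Answer: SAME — A ⇓ S^4(Z), B ⇓ S^4(Z)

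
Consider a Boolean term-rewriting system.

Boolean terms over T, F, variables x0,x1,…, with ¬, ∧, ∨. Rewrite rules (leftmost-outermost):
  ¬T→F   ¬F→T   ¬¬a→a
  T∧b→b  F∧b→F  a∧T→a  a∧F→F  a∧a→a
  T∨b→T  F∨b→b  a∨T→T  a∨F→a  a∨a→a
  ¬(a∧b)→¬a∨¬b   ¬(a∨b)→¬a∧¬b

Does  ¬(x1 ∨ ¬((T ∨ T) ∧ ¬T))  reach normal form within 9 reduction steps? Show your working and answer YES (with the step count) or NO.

  start: ¬(x1 ∨ ¬((T ∨ T) ∧ ¬T))
  [1] ¬x1 ∧ ¬¬((T ∨ T) ∧ ¬T)
  [2] ¬x1 ∧ ((T ∨ T) ∧ ¬T)
  [3] ¬x1 ∧ (T ∧ ¬T)
  [4] ¬x1 ∧ ¬T
  [5] ¬x1 ∧ F
  [6] F

Answer: YES — reaches normal form F in 6 ≤ 9 steps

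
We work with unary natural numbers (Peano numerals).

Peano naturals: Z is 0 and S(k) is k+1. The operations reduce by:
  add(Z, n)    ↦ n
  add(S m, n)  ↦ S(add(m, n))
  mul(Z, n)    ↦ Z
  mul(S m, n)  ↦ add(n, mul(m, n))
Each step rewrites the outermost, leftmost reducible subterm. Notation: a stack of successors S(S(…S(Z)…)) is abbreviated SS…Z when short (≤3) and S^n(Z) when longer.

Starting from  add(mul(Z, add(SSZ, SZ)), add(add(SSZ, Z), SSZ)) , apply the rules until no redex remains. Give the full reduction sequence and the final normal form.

Answer: normal form = S^4(Z)  (in 8 steps)

Derivation:
  start: add(mul(Z, add(SSZ, SZ)), add(add(SSZ, Z), SSZ))
  [1] add(Z, add(add(SSZ, Z), SSZ))
  [2] add(add(SSZ, Z), SSZ)
  [3] add(S(add(SZ, Z)), SSZ)
  [4] S(add(add(SZ, Z), SSZ))
  [5] S(add(S(add(Z, Z)), SSZ))
  [6] S(S(add(add(Z, Z), SSZ)))
  [7] S(S(add(Z, SSZ)))
  [8] S^4(Z)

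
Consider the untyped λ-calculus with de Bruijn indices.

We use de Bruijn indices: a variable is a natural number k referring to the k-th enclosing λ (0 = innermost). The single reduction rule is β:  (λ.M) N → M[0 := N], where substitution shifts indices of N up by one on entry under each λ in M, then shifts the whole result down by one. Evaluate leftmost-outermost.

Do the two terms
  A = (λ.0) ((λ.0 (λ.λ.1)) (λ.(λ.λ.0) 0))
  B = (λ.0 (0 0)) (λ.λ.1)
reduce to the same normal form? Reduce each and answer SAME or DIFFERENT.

Term A:
  start: (λ.0) ((λ.0 (λ.λ.1)) (λ.(λ.λ.0) 0))
  →1  (λ.0 (λ.λ.1)) (λ.(λ.λ.0) 0)
  →2  (λ.(λ.λ.0) 0) (λ.λ.1)
  →3  (λ.λ.0) (λ.λ.1)
  →4  λ.0

Term B:
  start: (λ.0 (0 0)) (λ.λ.1)
  →1  (λ.λ.1) ((λ.λ.1) (λ.λ.1))
  →2  λ.(λ.λ.1) (λ.λ.1)
  →3  λ.λ.λ.λ.1

Answer: DIFFERENT — A ⇓ λ.0, B ⇓ λ.λ.λ.λ.1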